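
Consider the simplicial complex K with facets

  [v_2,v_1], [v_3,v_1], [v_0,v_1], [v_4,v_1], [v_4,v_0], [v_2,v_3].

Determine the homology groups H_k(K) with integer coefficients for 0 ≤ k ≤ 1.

H_0 = Z,  H_1 = Z^2.

Take the total order v_0 < v_1 < v_2 < v_3 < v_4 on the vertex set. Then K (dimension 1) consists of the simplices:

  0-simplices (5): [v_0], [v_1], [v_2], [v_3], [v_4]
  1-simplices (6): [v_0,v_1], [v_0,v_4], [v_1,v_2], [v_1,v_3], [v_1,v_4], [v_2,v_3]

so the chain groups are C_0 ≅ Z^5, C_1 ≅ Z^6.

Boundary ∂_1: C_1 → C_0 sends each edge [p,q] (with p < q) to q − p. For instance
  ∂[v_0,v_1] = [v_1] − [v_0].
The 5×6 boundary matrix has rank 4 and Smith normal form diag(1,1,1,1).

Computing H_k = (kernel of ∂_k) / (image of ∂_{k+1}):

  H_0: rank C_0 − rank ∂_1 = 5 − 4 = 1, and the invariant factors of ∂_1 are all 1, so H_0 ≅ Z.
  H_1: rank ker ∂_1 − rank ∂_2 = (6 − 4) − 0 = 2, and there is no ∂_2, so H_1 ≅ Z^2.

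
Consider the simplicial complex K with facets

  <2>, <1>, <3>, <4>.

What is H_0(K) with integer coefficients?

H_0 = Z^4.

We work with the vertex ordering 1 < 2 < 3 < 4. The simplices of K, each written with vertices in increasing order, are:

  0-simplices (4): [1], [2], [3], [4]

giving chain groups C_0 ≅ Z^4.

From H_k ≅ ker(∂_k) / im(∂_{k+1}) we obtain:

  H_0: rank C_0 − rank ∂_1 = 4 − 0 = 4, and there is no ∂_1, so H_0 = Z^4.

(K is a triangulation of a set of 4 points.)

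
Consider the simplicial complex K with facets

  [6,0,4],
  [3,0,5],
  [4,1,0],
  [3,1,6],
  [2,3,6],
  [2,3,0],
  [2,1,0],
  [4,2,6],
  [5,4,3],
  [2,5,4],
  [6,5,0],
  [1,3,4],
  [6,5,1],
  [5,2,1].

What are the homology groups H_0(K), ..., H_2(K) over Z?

We work with the vertex ordering 0 < 1 < 2 < 3 < 4 < 5 < 6. The simplices of K, each written with vertices in increasing order, are:

  0-simplices (7): [0], [1], [2], [3], [4], [5], [6]
  1-simplices (21): [0,1], [0,2], [0,3], [0,4], [0,5], [0,6], [1,2], [1,3], [1,4], [1,5], [1,6], [2,3], [2,4], [2,5], [2,6], [3,4], [3,5], [3,6], [4,5], [4,6], [5,6]
  2-simplices (14): [0,1,2], [0,1,4], [0,2,3], [0,3,5], [0,4,6], [0,5,6], [1,2,5], [1,3,4], [1,3,6], [1,5,6], [2,3,6], [2,4,5], [2,4,6], [3,4,5]

Hence C_0 ≅ Z^7, C_1 ≅ Z^21, C_2 ≅ Z^14.

The boundary map ∂_1: C_1 → C_0 sends each edge [p,q] (with p < q) to q − p. For instance
  ∂[3,4] = [4] − [3].
The 7×21 boundary matrix has rank 6 and Smith normal form diag(1,1,1,1,1,1).

∂_2: C_2 → C_1 maps a triangle to the signed sum of its edges. For instance
  ∂[3,4,5] = [4,5] − [3,5] + [3,4],
  ∂[0,1,4] = [1,4] − [0,4] + [0,1].
The resulting 21×14 matrix has rank 13, and its Smith normal form has invariant factors (1,1,1,1,1,1,1,1,1,1,1,1,1).

Computing H_k = (kernel of ∂_k) / (image of ∂_{k+1}):

  H_0: rank C_0 − rank ∂_1 = 7 − 6 = 1, and the invariant factors of ∂_1 are all 1, so H_0 ≅ Z.
  H_1: rank ker ∂_1 − rank ∂_2 = (21 − 6) − 13 = 2, and the invariant factors of ∂_2 are all 1, so H_1 ≅ Z^2.
  H_2: rank ker ∂_2 − rank ∂_3 = (14 − 13) − 0 = 1, and there is no ∂_3, so H_2 ≅ Z.

H_0 ≅ Z,  H_1 ≅ Z^2,  H_2 ≅ Z.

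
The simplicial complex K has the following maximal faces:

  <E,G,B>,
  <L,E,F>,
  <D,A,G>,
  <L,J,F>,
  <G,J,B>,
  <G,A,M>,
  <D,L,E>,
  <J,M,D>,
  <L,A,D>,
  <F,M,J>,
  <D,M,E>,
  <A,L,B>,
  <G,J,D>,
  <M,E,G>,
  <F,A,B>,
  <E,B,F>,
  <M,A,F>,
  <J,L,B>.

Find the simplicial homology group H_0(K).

Take the total order A < B < D < E < F < G < J < L < M on the vertex set. Then K (dimension 2) consists of the simplices:

  0-simplices (9): A, B, D, E, F, G, J, L, M
  1-simplices (27): AB, AD, AF, AG, AL, AM, BE, BF, BG, BJ, BL, DE, DG, DJ, DL, DM, EF, EG, EL, EM, FJ, FL, FM, GJ, GM, JL, JM
  2-simplices (18): ABF, ABL, ADG, ADL, AFM, AGM, BEF, BEG, BGJ, BJL, DEL, DEM, DGJ, DJM, EFL, EGM, FJL, FJM

giving chain groups C_0 ≅ Z^9, C_1 ≅ Z^27, C_2 ≅ Z^18.

The boundary map ∂_1: C_1 → C_0 sends each edge [p,q] (with p < q) to q − p.
The 9×27 boundary matrix has rank 8 and Smith normal form diag(1,1,1,1,1,1,1,1).

∂_2: C_2 → C_1 acts by ∂[p,q,r] = [q,r] − [p,r] + [p,q]. For instance
  ∂EGM = GM − EM + EG,
  ∂ABL = BL − AL + AB.
The resulting 27×18 matrix has rank 18, and its Smith normal form has invariant factors (1,1,1,1,1,1,1,1,1,1,1,1,1,1,1,1,1,2).

Computing H_k = (kernel of ∂_k) / (image of ∂_{k+1}):

  H_0: rank C_0 − rank ∂_1 = 9 − 8 = 1, and the invariant factors of ∂_1 are all 1, so H_0 ≅ Z.

H_0 ≅ Z.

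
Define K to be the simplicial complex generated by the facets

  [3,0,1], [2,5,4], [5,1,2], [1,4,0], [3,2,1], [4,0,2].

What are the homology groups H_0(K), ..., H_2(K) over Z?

Take the total order 0 < 1 < 2 < 3 < 4 < 5 on the vertex set. Then K (dimension 2) consists of the simplices:

  0-simplices (6): [0], [1], [2], [3], [4], [5]
  1-simplices (12): [0,1], [0,2], [0,3], [0,4], [1,2], [1,3], [1,4], [1,5], [2,3], [2,4], [2,5], [4,5]
  2-simplices (6): [0,1,3], [0,1,4], [0,2,4], [1,2,3], [1,2,5], [2,4,5]

so the chain groups are C_0 ≅ Z^6, C_1 ≅ Z^12, C_2 ≅ Z^6.

Boundary ∂_1: C_1 → C_0 maps an edge to its endpoints' difference, ∂[p,q] = q − p.
This gives a 6×12 integer matrix of rank 5; reducing to Smith normal form yields diagonal entries (1,1,1,1,1).

∂_2: C_2 → C_1 acts by ∂[p,q,r] = [q,r] − [p,r] + [p,q]. For instance
  ∂[0,1,3] = [1,3] − [0,3] + [0,1],
  ∂[1,2,5] = [2,5] − [1,5] + [1,2].
The 12×6 boundary matrix has rank 6 and Smith normal form diag(1,1,1,1,1,1).

From H_k ≅ ker(∂_k) / im(∂_{k+1}) we obtain:

  H_0: rank C_0 − rank ∂_1 = 6 − 5 = 1, and the invariant factors of ∂_1 are all 1, so H_0 = Z.
  H_1: rank ker ∂_1 − rank ∂_2 = (12 − 5) − 6 = 1, and the invariant factors of ∂_2 are all 1, so H_1 = Z.
  H_2: rank ker ∂_2 − rank ∂_3 = (6 − 6) − 0 = 0, and there is no ∂_3, so H_2 = 0.

H_0 ≅ Z,  H_1 ≅ Z,  H_2 = 0.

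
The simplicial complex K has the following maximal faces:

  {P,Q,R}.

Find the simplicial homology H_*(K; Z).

Fix the vertex order P < Q < R and write every simplex with vertices in increasing order. Then dim K = 2 and the simplices of K are:

  0-simplices (3): P, Q, R
  1-simplices (3): PQ, PR, QR
  2-simplices (1): PQR

so the chain groups are C_0 ≅ Z^3, C_1 ≅ Z^3, C_2 ≅ Z^1.

Boundary ∂_1: C_1 → C_0 sends each edge [p,q] (with p < q) to q − p.
As a 3×3 matrix over Z this has rank 2, with invariant factors (1,1).

The boundary map ∂_2: C_2 → C_1 maps a triangle to the signed sum of its edges. For instance
  ∂PQR = QR − PR + PQ.
As a 3×1 matrix over Z this has rank 1, with invariant factors (1).

Now H_k = ker ∂_k / im ∂_{k+1}, so:

  H_0: rank C_0 − rank ∂_1 = 3 − 2 = 1, and the invariant factors of ∂_1 are all 1, so H_0 ≅ Z.
  H_1: rank ker ∂_1 − rank ∂_2 = (3 − 2) − 1 = 0, and the invariant factors of ∂_2 are all 1, so H_1 ≅ 0.
  H_2: rank ker ∂_2 − rank ∂_3 = (1 − 1) − 0 = 0, and there is no ∂_3, so H_2 ≅ 0.

As a check, the Euler characteristic is 3 − 3 + 1 = 1, which agrees with 1 − 0 + 0 = 1.

H_0 = Z,  H_1 = 0,  H_2 = 0.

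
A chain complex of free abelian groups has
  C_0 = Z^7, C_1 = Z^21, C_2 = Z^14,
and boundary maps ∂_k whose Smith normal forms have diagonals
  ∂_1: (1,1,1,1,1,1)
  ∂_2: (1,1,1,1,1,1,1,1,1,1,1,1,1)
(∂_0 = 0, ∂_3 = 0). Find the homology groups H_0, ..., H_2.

H_0 ≅ Z,  H_1 ≅ Z^2,  H_2 ≅ Z.

H_0: b_0 = 7 − 0 − 6 = 1; torsion from ∂_1 factors > 1: none. So H_0 ≅ Z.
H_1: b_1 = 21 − 6 − 13 = 2; torsion from ∂_2 factors > 1: none. So H_1 ≅ Z^2.
H_2: b_2 = 14 − 13 − 0 = 1; torsion from ∂_3 factors > 1: none. So H_2 ≅ Z.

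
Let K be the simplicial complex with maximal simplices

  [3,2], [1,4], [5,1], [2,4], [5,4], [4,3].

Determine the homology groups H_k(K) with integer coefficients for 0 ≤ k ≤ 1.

H_0 = Z,  H_1 = Z^2.

K has 5 vertices, 6 edges.
rank ∂_0 = 0, rank ∂_1 = 4 ⇒ b_0 = 5 − 0 − 4 = 1; all invariant factors of ∂_1 are 1 so no torsion. So H_0 ≅ Z.
rank ∂_1 = 4, rank ∂_2 = 0 ⇒ b_1 = 6 − 4 − 0 = 2. So H_1 ≅ Z^2.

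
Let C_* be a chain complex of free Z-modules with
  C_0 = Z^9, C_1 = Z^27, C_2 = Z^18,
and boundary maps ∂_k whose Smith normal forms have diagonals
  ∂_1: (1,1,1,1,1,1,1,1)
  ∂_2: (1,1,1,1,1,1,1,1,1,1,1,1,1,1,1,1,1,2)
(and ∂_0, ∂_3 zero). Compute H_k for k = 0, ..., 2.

H_0 ≅ Z,  H_1 ≅ Z ⊕ Z_2,  H_2 = 0.

H_0: b_0 = 9 − 0 − 8 = 1; torsion from ∂_1 factors > 1: none. So H_0 ≅ Z.
H_1: b_1 = 27 − 8 − 18 = 1; torsion from ∂_2 factors > 1: [2]. So H_1 ≅ Z ⊕ Z_2.
H_2: b_2 = 18 − 18 − 0 = 0; torsion from ∂_3 factors > 1: none. So H_2 ≅ 0.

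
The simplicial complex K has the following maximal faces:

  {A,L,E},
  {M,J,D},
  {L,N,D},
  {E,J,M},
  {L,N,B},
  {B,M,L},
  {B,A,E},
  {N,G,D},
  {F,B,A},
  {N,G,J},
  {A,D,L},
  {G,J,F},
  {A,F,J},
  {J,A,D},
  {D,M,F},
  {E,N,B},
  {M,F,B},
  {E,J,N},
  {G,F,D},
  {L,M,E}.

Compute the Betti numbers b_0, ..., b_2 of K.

We work with the vertex ordering A < B < D < E < F < G < J < L < M < N. The simplices of K, each written with vertices in increasing order, are:

  0-simplices (10): A, B, D, E, F, G, J, L, M, N
  1-simplices (30): AB, AD, AE, AF, AJ, AL, BE, BF, BL, BM, BN, DF, DG, DJ, DL, DM, DN, EJ, EL, EM, EN, FG, FJ, FM, GJ, GN, JM, JN, LM, LN
  2-simplices (20): ABE, ABF, ADJ, ADL, AEL, AFJ, BEN, BFM, BLM, BLN, DFG, DFM, DGN, DJM, DLN, EJM, EJN, ELM, FGJ, GJN

Hence C_0 ≅ Z^10, C_1 ≅ Z^30, C_2 ≅ Z^20.

∂_1: C_1 → C_0 is given by ∂[p,q] = [q] − [p]. For instance
  ∂FJ = J − F.
The resulting 10×30 matrix has rank 9, and its Smith normal form has invariant factors (1,1,1,1,1,1,1,1,1).

Boundary ∂_2: C_2 → C_1 acts by ∂[p,q,r] = [q,r] − [p,r] + [p,q]. For instance
  ∂BLN = LN − BN + BL,
  ∂DGN = GN − DN + DG.
The 30×20 boundary matrix has rank 20 and Smith normal form diag(1,1,1,1,1,1,1,1,1,1,1,1,1,1,1,1,1,1,1,2).

Computing H_k = (kernel of ∂_k) / (image of ∂_{k+1}):

  H_0: rank C_0 − rank ∂_1 = 10 − 9 = 1, and the invariant factors of ∂_1 are all 1, so H_0 ≅ Z.
  H_1: rank ker ∂_1 − rank ∂_2 = (30 − 9) − 20 = 1, and ∂_2 has invariant factor 2 > 1, so H_1 ≅ Z × Z/2.
  H_2: rank ker ∂_2 − rank ∂_3 = (20 − 20) − 0 = 0, and there is no ∂_3, so H_2 ≅ 0.

Hence the Betti numbers are b_0 = 1, b_1 = 1, b_2 = 0.

b_0 = 1, b_1 = 1, b_2 = 0.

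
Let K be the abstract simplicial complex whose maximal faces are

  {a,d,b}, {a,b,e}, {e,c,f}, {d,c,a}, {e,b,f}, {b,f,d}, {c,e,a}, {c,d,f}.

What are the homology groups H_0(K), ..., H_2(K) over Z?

Fix the vertex order a < b < c < d < e < f and write every simplex with vertices in increasing order. Then dim K = 2 and the simplices of K are:

  0-simplices (6): a, b, c, d, e, f
  1-simplices (12): ab, ac, ad, ae, bd, be, bf, cd, ce, cf, df, ef
  2-simplices (8): abd, abe, acd, ace, bdf, bef, cdf, cef

giving chain groups C_0 ≅ Z^6, C_1 ≅ Z^12, C_2 ≅ Z^8.

Boundary ∂_1: C_1 → C_0 is given by ∂[p,q] = [q] − [p]. For instance
  ∂ef = f − e.
As a 6×12 matrix over Z this has rank 5, with invariant factors (1,1,1,1,1).

∂_2: C_2 → C_1 maps a triangle to the signed sum of its edges. For instance
  ∂bdf = df − bf + bd,
  ∂acd = cd − ad + ac.
The 12×8 boundary matrix has rank 7 and Smith normal form diag(1,1,1,1,1,1,1).

From H_k ≅ ker(∂_k) / im(∂_{k+1}) we obtain:

  H_0: rank C_0 − rank ∂_1 = 6 − 5 = 1, and the invariant factors of ∂_1 are all 1, so H_0 = Z.
  H_1: rank ker ∂_1 − rank ∂_2 = (12 − 5) − 7 = 0, and the invariant factors of ∂_2 are all 1, so H_1 = 0.
  H_2: rank ker ∂_2 − rank ∂_3 = (8 − 7) − 0 = 1, and there is no ∂_3, so H_2 = Z.

H_0 ≅ Z,  H_1 = 0,  H_2 ≅ Z.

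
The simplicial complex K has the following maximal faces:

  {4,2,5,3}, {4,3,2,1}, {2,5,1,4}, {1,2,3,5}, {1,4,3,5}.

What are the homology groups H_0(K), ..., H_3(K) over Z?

Take the total order 1 < 2 < 3 < 4 < 5 on the vertex set. Then K (dimension 3) consists of the simplices:

  0-simplices (5): [1], [2], [3], [4], [5]
  1-simplices (10): [1,2], [1,3], [1,4], [1,5], [2,3], [2,4], [2,5], [3,4], [3,5], [4,5]
  2-simplices (10): [1,2,3], [1,2,4], [1,2,5], [1,3,4], [1,3,5], [1,4,5], [2,3,4], [2,3,5], [2,4,5], [3,4,5]
  3-simplices (5): [1,2,3,4], [1,2,3,5], [1,2,4,5], [1,3,4,5], [2,3,4,5]

so the chain groups are C_0 ≅ Z^5, C_1 ≅ Z^10, C_2 ≅ Z^10, C_3 ≅ Z^5.

The boundary map ∂_1: C_1 → C_0 is given by ∂[p,q] = [q] − [p]. For instance
  ∂[1,4] = [4] − [1].
As a 5×10 matrix over Z this has rank 4, with invariant factors (1,1,1,1).

The boundary map ∂_2: C_2 → C_1 sends each 2-simplex [p,q,r] to [q,r] − [p,r] + [p,q]. For instance
  ∂[1,4,5] = [4,5] − [1,5] + [1,4],
  ∂[2,3,5] = [3,5] − [2,5] + [2,3].
As a 10×10 matrix over Z this has rank 6, with invariant factors (1,1,1,1,1,1).

The boundary map ∂_3: C_3 → C_2 sends each 3-simplex σ to the alternating sum Σ_i (−1)^i (σ with its i-th vertex removed). For instance
  ∂[1,2,3,5] = [2,3,5] − [1,3,5] + [1,2,5] − [1,2,3],
  ∂[1,3,4,5] = [3,4,5] − [1,4,5] + [1,3,5] − [1,3,4].
As a 10×5 matrix over Z this has rank 4, with invariant factors (1,1,1,1).

Computing H_k = (kernel of ∂_k) / (image of ∂_{k+1}):

  H_0: rank C_0 − rank ∂_1 = 5 − 4 = 1, and the invariant factors of ∂_1 are all 1, so H_0 = Z.
  H_1: rank ker ∂_1 − rank ∂_2 = (10 − 4) − 6 = 0, and the invariant factors of ∂_2 are all 1, so H_1 = 0.
  H_2: rank ker ∂_2 − rank ∂_3 = (10 − 6) − 4 = 0, and the invariant factors of ∂_3 are all 1, so H_2 = 0.
  H_3: rank ker ∂_3 − rank ∂_4 = (5 − 4) − 0 = 1, and there is no ∂_4, so H_3 = Z.

As a check, the Euler characteristic is 5 − 10 + 10 − 5 = 0, which agrees with 1 − 0 + 0 − 1 = 0.

H_0 ≅ Z,  H_1 = 0,  H_2 = 0,  H_3 ≅ Z.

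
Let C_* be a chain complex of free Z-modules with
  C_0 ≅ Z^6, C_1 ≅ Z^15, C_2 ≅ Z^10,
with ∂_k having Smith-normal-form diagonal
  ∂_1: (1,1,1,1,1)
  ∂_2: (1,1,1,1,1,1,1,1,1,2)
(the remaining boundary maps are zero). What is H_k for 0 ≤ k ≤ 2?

H_0: b_0 = 6 − 0 − 5 = 1; torsion from ∂_1 factors > 1: none. So H_0 = Z.
H_1: b_1 = 15 − 5 − 10 = 0; torsion from ∂_2 factors > 1: [2]. So H_1 = Z/2.
H_2: b_2 = 10 − 10 − 0 = 0; torsion from ∂_3 factors > 1: none. So H_2 = 0.

H_0 = Z,  H_1 = Z/2,  H_2 = 0.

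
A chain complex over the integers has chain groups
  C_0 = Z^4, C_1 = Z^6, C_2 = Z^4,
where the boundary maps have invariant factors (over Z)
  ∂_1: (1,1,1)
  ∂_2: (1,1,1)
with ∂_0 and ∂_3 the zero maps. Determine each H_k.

H_0 = Z,  H_1 = 0,  H_2 = Z.

H_0: b_0 = 4 − 0 − 3 = 1; torsion from ∂_1 factors > 1: none. So H_0 = Z.
H_1: b_1 = 6 − 3 − 3 = 0; torsion from ∂_2 factors > 1: none. So H_1 = 0.
H_2: b_2 = 4 − 3 − 0 = 1; torsion from ∂_3 factors > 1: none. So H_2 = Z.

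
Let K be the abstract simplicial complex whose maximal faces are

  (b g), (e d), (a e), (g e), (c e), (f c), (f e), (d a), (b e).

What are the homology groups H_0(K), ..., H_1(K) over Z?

H_0 = Z,  H_1 = Z^3.

We work with the vertex ordering a < b < c < d < e < f < g. The simplices of K, each written with vertices in increasing order, are:

  0-simplices (7): a, b, c, d, e, f, g
  1-simplices (9): ad, ae, be, bg, ce, cf, de, ef, eg

Hence C_0 ≅ Z^7, C_1 ≅ Z^9.

∂_1: C_1 → C_0 is given by ∂[p,q] = [q] − [p]. For instance
  ∂ce = e − c.
As a 7×9 matrix over Z this has rank 6, with invariant factors (1,1,1,1,1,1).

Computing H_k = (kernel of ∂_k) / (image of ∂_{k+1}):

  H_0: rank C_0 − rank ∂_1 = 7 − 6 = 1, and the invariant factors of ∂_1 are all 1, so H_0 ≅ Z.
  H_1: rank ker ∂_1 − rank ∂_2 = (9 − 6) − 0 = 3, and there is no ∂_2, so H_1 ≅ Z^3.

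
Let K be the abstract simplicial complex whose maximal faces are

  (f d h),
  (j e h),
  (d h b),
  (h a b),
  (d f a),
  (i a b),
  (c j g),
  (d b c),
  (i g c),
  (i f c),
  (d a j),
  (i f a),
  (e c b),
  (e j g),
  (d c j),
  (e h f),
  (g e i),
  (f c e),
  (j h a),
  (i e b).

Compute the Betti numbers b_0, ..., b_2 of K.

Order the vertices as a < b < c < d < e < f < g < h < i < j. Listing each simplex with vertices in this order, K has dimension 2 with simplices:

  0-simplices (10): a, b, c, d, e, f, g, h, i, j
  1-simplices (30): ab, ad, af, ah, ai, aj, bc, bd, be, bh, bi, cd, ce, cf, cg, ci, cj, df, dh, dj, ef, eg, eh, ei, ej, fh, fi, gi, gj, hj
  2-simplices (20): abh, abi, adf, adj, afi, ahj, bcd, bce, bdh, bei, cdj, cef, cfi, cgi, cgj, dfh, efh, egi, egj, ehj

so the chain groups are C_0 ≅ Z^10, C_1 ≅ Z^30, C_2 ≅ Z^20.

∂_1: C_1 → C_0 sends each edge [p,q] (with p < q) to q − p. For instance
  ∂dh = h − d.
The resulting 10×30 matrix has rank 9, and its Smith normal form has invariant factors (1,1,1,1,1,1,1,1,1).

The boundary map ∂_2: C_2 → C_1 sends each 2-simplex [p,q,r] to [q,r] − [p,r] + [p,q]. For instance
  ∂cfi = fi − ci + cf,
  ∂egj = gj − ej + eg.
This gives a 30×20 integer matrix of rank 20; reducing to Smith normal form yields diagonal entries (1,1,1,1,1,1,1,1,1,1,1,1,1,1,1,1,1,1,1,2).

Reading off H_k = ker ∂_k / im ∂_{k+1}:

  H_0: rank C_0 − rank ∂_1 = 10 − 9 = 1, and the invariant factors of ∂_1 are all 1, so H_0 = Z.
  H_1: rank ker ∂_1 − rank ∂_2 = (30 − 9) − 20 = 1, and ∂_2 has invariant factor 2 > 1, so H_1 = Z ⊕ Z/2.
  H_2: rank ker ∂_2 − rank ∂_3 = (20 − 20) − 0 = 0, and there is no ∂_3, so H_2 = 0.

As a check, the Euler characteristic is 10 − 30 + 20 = 0, which agrees with 1 − 1 + 0 = 0.

Hence the Betti numbers are b_0 = 1, b_1 = 1, b_2 = 0.

b_0 = 1, b_1 = 1, b_2 = 0.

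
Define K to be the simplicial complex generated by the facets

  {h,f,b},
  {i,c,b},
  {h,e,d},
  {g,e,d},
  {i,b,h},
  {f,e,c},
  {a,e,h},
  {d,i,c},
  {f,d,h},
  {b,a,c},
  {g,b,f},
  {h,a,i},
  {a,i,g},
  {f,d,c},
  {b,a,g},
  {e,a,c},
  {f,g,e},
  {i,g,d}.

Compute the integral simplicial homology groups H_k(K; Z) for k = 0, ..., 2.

H_0 ≅ Z,  H_1 ≅ Z ⊕ Z_2,  H_2 = 0.

Fix the vertex order a < b < c < d < e < f < g < h < i and write every simplex with vertices in increasing order. Then dim K = 2 and the simplices of K are:

  0-simplices (9): a, b, c, d, e, f, g, h, i
  1-simplices (27): ab, ac, ae, ag, ah, ai, bc, bf, bg, bh, bi, cd, ce, cf, ci, de, df, dg, dh, di, ef, eg, eh, fg, fh, gi, hi
  2-simplices (18): abc, abg, ace, aeh, agi, ahi, bci, bfg, bfh, bhi, cdf, cdi, cef, deg, deh, dfh, dgi, efg

giving chain groups C_0 ≅ Z^9, C_1 ≅ Z^27, C_2 ≅ Z^18.

Boundary ∂_1: C_1 → C_0 sends each edge [p,q] (with p < q) to q − p.
As a 9×27 matrix over Z this has rank 8, with invariant factors (1,1,1,1,1,1,1,1).

∂_2: C_2 → C_1 acts by ∂[p,q,r] = [q,r] − [p,r] + [p,q]. For instance
  ∂bci = ci − bi + bc,
  ∂deg = eg − dg + de.
This gives a 27×18 integer matrix of rank 18; reducing to Smith normal form yields diagonal entries (1,1,1,1,1,1,1,1,1,1,1,1,1,1,1,1,1,2).

Computing H_k = (kernel of ∂_k) / (image of ∂_{k+1}):

  H_0: rank C_0 − rank ∂_1 = 9 − 8 = 1, and the invariant factors of ∂_1 are all 1, so H_0 = Z.
  H_1: rank ker ∂_1 − rank ∂_2 = (27 − 8) − 18 = 1, and ∂_2 has invariant factor 2 > 1, so H_1 = Z ⊕ Z_2.
  H_2: rank ker ∂_2 − rank ∂_3 = (18 − 18) − 0 = 0, and there is no ∂_3, so H_2 = 0.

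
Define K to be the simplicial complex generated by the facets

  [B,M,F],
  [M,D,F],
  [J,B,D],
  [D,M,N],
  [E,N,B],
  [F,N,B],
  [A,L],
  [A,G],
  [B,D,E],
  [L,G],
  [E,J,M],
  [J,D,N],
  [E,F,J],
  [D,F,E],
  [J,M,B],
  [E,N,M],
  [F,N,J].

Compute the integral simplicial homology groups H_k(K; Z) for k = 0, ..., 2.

H_0 ≅ Z^2,  H_1 ≅ Z^3,  H_2 ≅ Z.

K has 10 vertices, 24 edges, 14 triangles.
rank ∂_0 = 0, rank ∂_1 = 8 ⇒ b_0 = 10 − 0 − 8 = 2; all invariant factors of ∂_1 are 1 so no torsion. So H_0 ≅ Z^2.
rank ∂_1 = 8, rank ∂_2 = 13 ⇒ b_1 = 24 − 8 − 13 = 3; all invariant factors of ∂_2 are 1 so no torsion. So H_1 ≅ Z^3.
rank ∂_2 = 13, rank ∂_3 = 0 ⇒ b_2 = 14 − 13 − 0 = 1. So H_2 ≅ Z.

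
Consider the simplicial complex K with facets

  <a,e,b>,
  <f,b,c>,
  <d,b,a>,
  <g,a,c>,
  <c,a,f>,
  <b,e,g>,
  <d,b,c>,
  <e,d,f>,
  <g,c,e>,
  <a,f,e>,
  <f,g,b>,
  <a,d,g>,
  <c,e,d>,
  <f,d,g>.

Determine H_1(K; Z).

Take the total order a < b < c < d < e < f < g on the vertex set. Then K (dimension 2) consists of the simplices:

  0-simplices (7): a, b, c, d, e, f, g
  1-simplices (21): ab, ac, ad, ae, af, ag, bc, bd, be, bf, bg, cd, ce, cf, cg, de, df, dg, ef, eg, fg
  2-simplices (14): abd, abe, acf, acg, adg, aef, bcd, bcf, beg, bfg, cde, ceg, def, dfg

so the chain groups are C_0 ≅ Z^7, C_1 ≅ Z^21, C_2 ≅ Z^14.

Boundary ∂_1: C_1 → C_0 sends each edge [p,q] (with p < q) to q − p.
As a 7×21 matrix over Z this has rank 6, with invariant factors (1,1,1,1,1,1).

∂_2: C_2 → C_1 acts by ∂[p,q,r] = [q,r] − [p,r] + [p,q]. For instance
  ∂acg = cg − ag + ac,
  ∂bfg = fg − bg + bf.
The resulting 21×14 matrix has rank 13, and its Smith normal form has invariant factors (1,1,1,1,1,1,1,1,1,1,1,1,1).

From H_k ≅ ker(∂_k) / im(∂_{k+1}) we obtain:

  H_1: rank ker ∂_1 − rank ∂_2 = (21 − 6) − 13 = 2, and the invariant factors of ∂_2 are all 1, so H_1 = Z^2.

H_1 ≅ Z^2.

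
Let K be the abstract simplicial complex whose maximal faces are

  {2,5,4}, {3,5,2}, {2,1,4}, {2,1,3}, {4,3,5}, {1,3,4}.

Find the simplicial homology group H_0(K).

Order the vertices as 1 < 2 < 3 < 4 < 5. Listing each simplex with vertices in this order, K has dimension 2 with simplices:

  0-simplices (5): [1], [2], [3], [4], [5]
  1-simplices (9): [1,2], [1,3], [1,4], [2,3], [2,4], [2,5], [3,4], [3,5], [4,5]
  2-simplices (6): [1,2,3], [1,2,4], [1,3,4], [2,3,5], [2,4,5], [3,4,5]

Hence C_0 ≅ Z^5, C_1 ≅ Z^9, C_2 ≅ Z^6.

Boundary ∂_1: C_1 → C_0 maps an edge to its endpoints' difference, ∂[p,q] = q − p. For instance
  ∂[3,5] = [5] − [3].
The resulting 5×9 matrix has rank 4, and its Smith normal form has invariant factors (1,1,1,1).

The boundary map ∂_2: C_2 → C_1 acts by ∂[p,q,r] = [q,r] − [p,r] + [p,q]. For instance
  ∂[2,4,5] = [4,5] − [2,5] + [2,4],
  ∂[3,4,5] = [4,5] − [3,5] + [3,4].
This gives a 9×6 integer matrix of rank 5; reducing to Smith normal form yields diagonal entries (1,1,1,1,1).

Computing H_k = (kernel of ∂_k) / (image of ∂_{k+1}):

  H_0: rank C_0 − rank ∂_1 = 5 − 4 = 1, and the invariant factors of ∂_1 are all 1, so H_0 = Z.

(K is a triangulation of the 2-sphere S^2.)

H_0 ≅ Z.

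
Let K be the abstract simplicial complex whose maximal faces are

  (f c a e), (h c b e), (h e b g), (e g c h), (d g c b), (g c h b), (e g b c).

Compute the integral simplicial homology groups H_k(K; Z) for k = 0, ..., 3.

H_0 = Z,  H_1 = 0,  H_2 = 0,  H_3 = Z.

We work with the vertex ordering a < b < c < d < e < f < g < h. The simplices of K, each written with vertices in increasing order, are:

  0-simplices (8): a, b, c, d, e, f, g, h
  1-simplices (18): ac, ae, af, bc, bd, be, bg, bh, cd, ce, cf, cg, ch, dg, ef, eg, eh, gh
  2-simplices (17): ace, acf, aef, bcd, bce, bcg, bch, bdg, beg, beh, bgh, cdg, cef, ceg, ceh, cgh, egh
  3-simplices (7): acef, bcdg, bceg, bceh, bcgh, begh, cegh

so the chain groups are C_0 ≅ Z^8, C_1 ≅ Z^18, C_2 ≅ Z^17, C_3 ≅ Z^7.

Boundary ∂_1: C_1 → C_0 is given by ∂[p,q] = [q] − [p].
The 8×18 boundary matrix has rank 7 and Smith normal form diag(1,1,1,1,1,1,1).

∂_2: C_2 → C_1 sends each 2-simplex [p,q,r] to [q,r] − [p,r] + [p,q]. For instance
  ∂aef = ef − af + ae,
  ∂bch = ch − bh + bc.
As a 18×17 matrix over Z this has rank 11, with invariant factors (1,1,1,1,1,1,1,1,1,1,1).

∂_3: C_3 → C_2 sends each 3-simplex σ to the alternating sum Σ_i (−1)^i (σ with its i-th vertex removed). For instance
  ∂bcgh = cgh − bgh + bch − bcg,
  ∂begh = egh − bgh + beh − beg.
This gives a 17×7 integer matrix of rank 6; reducing to Smith normal form yields diagonal entries (1,1,1,1,1,1).

Computing H_k = (kernel of ∂_k) / (image of ∂_{k+1}):

  H_0: rank C_0 − rank ∂_1 = 8 − 7 = 1, and the invariant factors of ∂_1 are all 1, so H_0 = Z.
  H_1: rank ker ∂_1 − rank ∂_2 = (18 − 7) − 11 = 0, and the invariant factors of ∂_2 are all 1, so H_1 = 0.
  H_2: rank ker ∂_2 − rank ∂_3 = (17 − 11) − 6 = 0, and the invariant factors of ∂_3 are all 1, so H_2 = 0.
  H_3: rank ker ∂_3 − rank ∂_4 = (7 − 6) − 0 = 1, and there is no ∂_4, so H_3 = Z.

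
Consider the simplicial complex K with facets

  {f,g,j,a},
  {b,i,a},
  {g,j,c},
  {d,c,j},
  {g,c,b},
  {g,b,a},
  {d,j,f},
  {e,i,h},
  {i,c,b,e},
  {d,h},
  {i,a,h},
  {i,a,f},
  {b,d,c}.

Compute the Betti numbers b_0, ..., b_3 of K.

b_0 = 1, b_1 = 1, b_2 = 0, b_3 = 0.

Fix the vertex order a < b < c < d < e < f < g < h < i < j and write every simplex with vertices in increasing order. Then dim K = 3 and the simplices of K are:

  0-simplices (10): a, b, c, d, e, f, g, h, i, j
  1-simplices (26): ab, af, ag, ah, ai, aj, bc, bd, be, bg, bi, cd, ce, cg, ci, cj, df, dh, dj, eh, ei, fg, fi, fj, gj, hi
  2-simplices (18): abg, abi, afg, afi, afj, agj, ahi, bcd, bce, bcg, bci, bei, cdj, cei, cgj, dfj, ehi, fgj
  3-simplices (2): afgj, bcei

giving chain groups C_0 ≅ Z^10, C_1 ≅ Z^26, C_2 ≅ Z^18, C_3 ≅ Z^2.

∂_1: C_1 → C_0 maps an edge to its endpoints' difference, ∂[p,q] = q − p.
As a 10×26 matrix over Z this has rank 9, with invariant factors (1,1,1,1,1,1,1,1,1).

Boundary ∂_2: C_2 → C_1 acts by ∂[p,q,r] = [q,r] − [p,r] + [p,q]. For instance
  ∂bce = ce − be + bc,
  ∂ahi = hi − ai + ah.
The 26×18 boundary matrix has rank 16 and Smith normal form diag(1,1,1,1,1,1,1,1,1,1,1,1,1,1,1,1).

Boundary ∂_3: C_3 → C_2 sends each 3-simplex σ to the alternating sum Σ_i (−1)^i (σ with its i-th vertex removed). For instance
  ∂bcei = cei − bei + bci − bce,
  ∂afgj = fgj − agj + afj − afg.
As a 18×2 matrix over Z this has rank 2, with invariant factors (1,1).

From H_k ≅ ker(∂_k) / im(∂_{k+1}) we obtain:

  H_0: rank C_0 − rank ∂_1 = 10 − 9 = 1, and the invariant factors of ∂_1 are all 1, so H_0 ≅ Z.
  H_1: rank ker ∂_1 − rank ∂_2 = (26 − 9) − 16 = 1, and the invariant factors of ∂_2 are all 1, so H_1 ≅ Z.
  H_2: rank ker ∂_2 − rank ∂_3 = (18 − 16) − 2 = 0, and the invariant factors of ∂_3 are all 1, so H_2 ≅ 0.
  H_3: rank ker ∂_3 − rank ∂_4 = (2 − 2) − 0 = 0, and there is no ∂_4, so H_3 ≅ 0.

Hence the Betti numbers are b_0 = 1, b_1 = 1, b_2 = 0, b_3 = 0.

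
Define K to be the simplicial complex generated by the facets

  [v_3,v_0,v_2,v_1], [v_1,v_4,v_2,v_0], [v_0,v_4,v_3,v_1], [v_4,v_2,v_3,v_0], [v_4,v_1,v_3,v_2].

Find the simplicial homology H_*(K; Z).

Take the total order v_0 < v_1 < v_2 < v_3 < v_4 on the vertex set. Then K (dimension 3) consists of the simplices:

  0-simplices (5): [v_0], [v_1], [v_2], [v_3], [v_4]
  1-simplices (10): [v_0,v_1], [v_0,v_2], [v_0,v_3], [v_0,v_4], [v_1,v_2], [v_1,v_3], [v_1,v_4], [v_2,v_3], [v_2,v_4], [v_3,v_4]
  2-simplices (10): [v_0,v_1,v_2], [v_0,v_1,v_3], [v_0,v_1,v_4], [v_0,v_2,v_3], [v_0,v_2,v_4], [v_0,v_3,v_4], [v_1,v_2,v_3], [v_1,v_2,v_4], [v_1,v_3,v_4], [v_2,v_3,v_4]
  3-simplices (5): [v_0,v_1,v_2,v_3], [v_0,v_1,v_2,v_4], [v_0,v_1,v_3,v_4], [v_0,v_2,v_3,v_4], [v_1,v_2,v_3,v_4]

Hence C_0 ≅ Z^5, C_1 ≅ Z^10, C_2 ≅ Z^10, C_3 ≅ Z^5.

∂_1: C_1 → C_0 sends each edge [p,q] (with p < q) to q − p. For instance
  ∂[v_3,v_4] = [v_4] − [v_3].
The resulting 5×10 matrix has rank 4, and its Smith normal form has invariant factors (1,1,1,1).

The boundary map ∂_2: C_2 → C_1 acts by ∂[p,q,r] = [q,r] − [p,r] + [p,q]. For instance
  ∂[v_1,v_2,v_3] = [v_2,v_3] − [v_1,v_3] + [v_1,v_2],
  ∂[v_0,v_2,v_3] = [v_2,v_3] − [v_0,v_3] + [v_0,v_2].
This gives a 10×10 integer matrix of rank 6; reducing to Smith normal form yields diagonal entries (1,1,1,1,1,1).

Boundary ∂_3: C_3 → C_2 sends each 3-simplex σ to the alternating sum Σ_i (−1)^i (σ with its i-th vertex removed). For instance
  ∂[v_0,v_1,v_3,v_4] = [v_1,v_3,v_4] − [v_0,v_3,v_4] + [v_0,v_1,v_4] − [v_0,v_1,v_3],
  ∂[v_0,v_1,v_2,v_4] = [v_1,v_2,v_4] − [v_0,v_2,v_4] + [v_0,v_1,v_4] − [v_0,v_1,v_2].
The 10×5 boundary matrix has rank 4 and Smith normal form diag(1,1,1,1).

Computing H_k = (kernel of ∂_k) / (image of ∂_{k+1}):

  H_0: rank C_0 − rank ∂_1 = 5 − 4 = 1, and the invariant factors of ∂_1 are all 1, so H_0 = Z.
  H_1: rank ker ∂_1 − rank ∂_2 = (10 − 4) − 6 = 0, and the invariant factors of ∂_2 are all 1, so H_1 = 0.
  H_2: rank ker ∂_2 − rank ∂_3 = (10 − 6) − 4 = 0, and the invariant factors of ∂_3 are all 1, so H_2 = 0.
  H_3: rank ker ∂_3 − rank ∂_4 = (5 − 4) − 0 = 1, and there is no ∂_4, so H_3 = Z.

H_0 = Z,  H_1 = 0,  H_2 = 0,  H_3 = Z.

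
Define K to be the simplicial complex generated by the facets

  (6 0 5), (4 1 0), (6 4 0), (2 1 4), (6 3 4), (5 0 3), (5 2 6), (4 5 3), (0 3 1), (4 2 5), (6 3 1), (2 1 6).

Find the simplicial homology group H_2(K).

Fix the vertex order 0 < 1 < 2 < 3 < 4 < 5 < 6 and write every simplex with vertices in increasing order. Then dim K = 2 and the simplices of K are:

  0-simplices (7): [0], [1], [2], [3], [4], [5], [6]
  1-simplices (18): [0,1], [0,3], [0,4], [0,5], [0,6], [1,2], [1,3], [1,4], [1,6], [2,4], [2,5], [2,6], [3,4], [3,5], [3,6], [4,5], [4,6], [5,6]
  2-simplices (12): [0,1,3], [0,1,4], [0,3,5], [0,4,6], [0,5,6], [1,2,4], [1,2,6], [1,3,6], [2,4,5], [2,5,6], [3,4,5], [3,4,6]

so the chain groups are C_0 ≅ Z^7, C_1 ≅ Z^18, C_2 ≅ Z^12.

The boundary map ∂_1: C_1 → C_0 maps an edge to its endpoints' difference, ∂[p,q] = q − p. For instance
  ∂[1,4] = [4] − [1].
The resulting 7×18 matrix has rank 6, and its Smith normal form has invariant factors (1,1,1,1,1,1).

∂_2: C_2 → C_1 maps a triangle to the signed sum of its edges. For instance
  ∂[1,3,6] = [3,6] − [1,6] + [1,3],
  ∂[2,4,5] = [4,5] − [2,5] + [2,4].
The resulting 18×12 matrix has rank 12, and its Smith normal form has invariant factors (1,1,1,1,1,1,1,1,1,1,1,2).

Now H_k = ker ∂_k / im ∂_{k+1}, so:

  H_2: rank ker ∂_2 − rank ∂_3 = (12 − 12) − 0 = 0, and there is no ∂_3, so H_2 = 0.

(K is a triangulation of the real projective plane RP^2.)

H_2 ≅ 0.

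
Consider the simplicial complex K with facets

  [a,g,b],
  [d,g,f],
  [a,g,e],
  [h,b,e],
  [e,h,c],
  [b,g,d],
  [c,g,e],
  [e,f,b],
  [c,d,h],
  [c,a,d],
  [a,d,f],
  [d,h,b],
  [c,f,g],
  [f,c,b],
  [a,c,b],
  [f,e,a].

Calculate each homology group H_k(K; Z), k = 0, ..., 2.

Fix the vertex order a < b < c < d < e < f < g < h and write every simplex with vertices in increasing order. Then dim K = 2 and the simplices of K are:

  0-simplices (8): a, b, c, d, e, f, g, h
  1-simplices (24): ab, ac, ad, ae, af, ag, bc, bd, be, bf, bg, bh, cd, ce, cf, cg, ch, df, dg, dh, ef, eg, eh, fg
  2-simplices (16): abc, abg, acd, adf, aef, aeg, bcf, bdg, bdh, bef, beh, cdh, ceg, ceh, cfg, dfg

giving chain groups C_0 ≅ Z^8, C_1 ≅ Z^24, C_2 ≅ Z^16.

The boundary map ∂_1: C_1 → C_0 sends each edge [p,q] (with p < q) to q − p.
As a 8×24 matrix over Z this has rank 7, with invariant factors (1,1,1,1,1,1,1).

∂_2: C_2 → C_1 maps a triangle to the signed sum of its edges. For instance
  ∂abg = bg − ag + ab,
  ∂bdg = dg − bg + bd.
This gives a 24×16 integer matrix of rank 15; reducing to Smith normal form yields diagonal entries (1,1,1,1,1,1,1,1,1,1,1,1,1,1,1).

Now H_k = ker ∂_k / im ∂_{k+1}, so:

  H_0: rank C_0 − rank ∂_1 = 8 − 7 = 1, and the invariant factors of ∂_1 are all 1, so H_0 ≅ Z.
  H_1: rank ker ∂_1 − rank ∂_2 = (24 − 7) − 15 = 2, and the invariant factors of ∂_2 are all 1, so H_1 ≅ Z^2.
  H_2: rank ker ∂_2 − rank ∂_3 = (16 − 15) − 0 = 1, and there is no ∂_3, so H_2 ≅ Z.

As a check, the Euler characteristic is 8 − 24 + 16 = 0, which agrees with 1 − 2 + 1 = 0.

H_0 ≅ Z,  H_1 ≅ Z^2,  H_2 ≅ Z.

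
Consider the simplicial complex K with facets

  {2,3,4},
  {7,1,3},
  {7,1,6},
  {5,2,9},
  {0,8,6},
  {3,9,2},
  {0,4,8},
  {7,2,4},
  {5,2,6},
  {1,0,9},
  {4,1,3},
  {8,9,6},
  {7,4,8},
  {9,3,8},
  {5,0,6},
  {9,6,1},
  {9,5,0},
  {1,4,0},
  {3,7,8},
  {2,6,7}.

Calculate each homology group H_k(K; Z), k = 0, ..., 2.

K has 10 vertices, 30 edges, 20 triangles.
rank ∂_0 = 0, rank ∂_1 = 9 ⇒ b_0 = 10 − 0 − 9 = 1; all invariant factors of ∂_1 are 1 so no torsion. So H_0 = Z.
rank ∂_1 = 9, rank ∂_2 = 20 ⇒ b_1 = 30 − 9 − 20 = 1; ∂_2 has invariant factor(s) [2] giving torsion. So H_1 = Z ⊕ Z/2.
rank ∂_2 = 20, rank ∂_3 = 0 ⇒ b_2 = 20 − 20 − 0 = 0. So H_2 = 0.

H_0 = Z,  H_1 = Z ⊕ Z/2,  H_2 = 0.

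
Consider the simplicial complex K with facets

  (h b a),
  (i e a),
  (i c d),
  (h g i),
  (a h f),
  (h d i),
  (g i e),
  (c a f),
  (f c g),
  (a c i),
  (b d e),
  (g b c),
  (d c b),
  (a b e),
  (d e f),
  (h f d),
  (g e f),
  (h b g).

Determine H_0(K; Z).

We work with the vertex ordering a < b < c < d < e < f < g < h < i. The simplices of K, each written with vertices in increasing order, are:

  0-simplices (9): a, b, c, d, e, f, g, h, i
  1-simplices (27): ab, ac, ae, af, ah, ai, bc, bd, be, bg, bh, cd, cf, cg, ci, de, df, dh, di, ef, eg, ei, fg, fh, gh, gi, hi
  2-simplices (18): abe, abh, acf, aci, aei, afh, bcd, bcg, bde, bgh, cdi, cfg, def, dfh, dhi, efg, egi, ghi

giving chain groups C_0 ≅ Z^9, C_1 ≅ Z^27, C_2 ≅ Z^18.

Boundary ∂_1: C_1 → C_0 maps an edge to its endpoints' difference, ∂[p,q] = q − p.
This gives a 9×27 integer matrix of rank 8; reducing to Smith normal form yields diagonal entries (1,1,1,1,1,1,1,1).

Boundary ∂_2: C_2 → C_1 acts by ∂[p,q,r] = [q,r] − [p,r] + [p,q]. For instance
  ∂cdi = di − ci + cd,
  ∂bde = de − be + bd.
As a 27×18 matrix over Z this has rank 17, with invariant factors (1,1,1,1,1,1,1,1,1,1,1,1,1,1,1,1,1).

Computing H_k = (kernel of ∂_k) / (image of ∂_{k+1}):

  H_0: rank C_0 − rank ∂_1 = 9 − 8 = 1, and the invariant factors of ∂_1 are all 1, so H_0 = Z.

H_0 ≅ Z.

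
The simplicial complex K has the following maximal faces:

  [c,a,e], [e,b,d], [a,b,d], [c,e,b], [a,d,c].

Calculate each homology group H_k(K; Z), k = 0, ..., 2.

Fix the vertex order a < b < c < d < e and write every simplex with vertices in increasing order. Then dim K = 2 and the simplices of K are:

  0-simplices (5): a, b, c, d, e
  1-simplices (10): ab, ac, ad, ae, bc, bd, be, cd, ce, de
  2-simplices (5): abd, acd, ace, bce, bde

giving chain groups C_0 ≅ Z^5, C_1 ≅ Z^10, C_2 ≅ Z^5.

Boundary ∂_1: C_1 → C_0 is given by ∂[p,q] = [q] − [p].
The 5×10 boundary matrix has rank 4 and Smith normal form diag(1,1,1,1).

∂_2: C_2 → C_1 maps a triangle to the signed sum of its edges. For instance
  ∂acd = cd − ad + ac,
  ∂bde = de − be + bd.
The resulting 10×5 matrix has rank 5, and its Smith normal form has invariant factors (1,1,1,1,1).

Reading off H_k = ker ∂_k / im ∂_{k+1}:

  H_0: rank C_0 − rank ∂_1 = 5 − 4 = 1, and the invariant factors of ∂_1 are all 1, so H_0 ≅ Z.
  H_1: rank ker ∂_1 − rank ∂_2 = (10 − 4) − 5 = 1, and the invariant factors of ∂_2 are all 1, so H_1 ≅ Z.
  H_2: rank ker ∂_2 − rank ∂_3 = (5 − 5) − 0 = 0, and there is no ∂_3, so H_2 ≅ 0.

As a check, the Euler characteristic is 5 − 10 + 5 = 0, which agrees with 1 − 1 + 0 = 0.

H_0 = Z,  H_1 = Z,  H_2 = 0.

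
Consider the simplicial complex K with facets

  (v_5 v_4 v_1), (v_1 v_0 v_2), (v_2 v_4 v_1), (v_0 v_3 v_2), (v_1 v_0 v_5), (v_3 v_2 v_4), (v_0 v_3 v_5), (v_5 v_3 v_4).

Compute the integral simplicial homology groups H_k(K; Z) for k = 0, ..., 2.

H_0 ≅ Z,  H_1 = 0,  H_2 ≅ Z.

Order the vertices as v_0 < v_1 < v_2 < v_3 < v_4 < v_5. Listing each simplex with vertices in this order, K has dimension 2 with simplices:

  0-simplices (6): [v_0], [v_1], [v_2], [v_3], [v_4], [v_5]
  1-simplices (12): [v_0,v_1], [v_0,v_2], [v_0,v_3], [v_0,v_5], [v_1,v_2], [v_1,v_4], [v_1,v_5], [v_2,v_3], [v_2,v_4], [v_3,v_4], [v_3,v_5], [v_4,v_5]
  2-simplices (8): [v_0,v_1,v_2], [v_0,v_1,v_5], [v_0,v_2,v_3], [v_0,v_3,v_5], [v_1,v_2,v_4], [v_1,v_4,v_5], [v_2,v_3,v_4], [v_3,v_4,v_5]

giving chain groups C_0 ≅ Z^6, C_1 ≅ Z^12, C_2 ≅ Z^8.

∂_1: C_1 → C_0 sends each edge [p,q] (with p < q) to q − p. For instance
  ∂[v_3,v_4] = [v_4] − [v_3].
The 6×12 boundary matrix has rank 5 and Smith normal form diag(1,1,1,1,1).

∂_2: C_2 → C_1 maps a triangle to the signed sum of its edges. For instance
  ∂[v_1,v_2,v_4] = [v_2,v_4] − [v_1,v_4] + [v_1,v_2],
  ∂[v_2,v_3,v_4] = [v_3,v_4] − [v_2,v_4] + [v_2,v_3].
This gives a 12×8 integer matrix of rank 7; reducing to Smith normal form yields diagonal entries (1,1,1,1,1,1,1).

From H_k ≅ ker(∂_k) / im(∂_{k+1}) we obtain:

  H_0: rank C_0 − rank ∂_1 = 6 − 5 = 1, and the invariant factors of ∂_1 are all 1, so H_0 = Z.
  H_1: rank ker ∂_1 − rank ∂_2 = (12 − 5) − 7 = 0, and the invariant factors of ∂_2 are all 1, so H_1 = 0.
  H_2: rank ker ∂_2 − rank ∂_3 = (8 − 7) − 0 = 1, and there is no ∂_3, so H_2 = Z.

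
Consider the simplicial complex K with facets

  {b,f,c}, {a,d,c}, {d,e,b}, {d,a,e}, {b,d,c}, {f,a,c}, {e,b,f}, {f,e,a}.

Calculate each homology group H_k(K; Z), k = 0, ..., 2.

H_0 ≅ Z,  H_1 = 0,  H_2 ≅ Z.

Order the vertices as a < b < c < d < e < f. Listing each simplex with vertices in this order, K has dimension 2 with simplices:

  0-simplices (6): a, b, c, d, e, f
  1-simplices (12): ac, ad, ae, af, bc, bd, be, bf, cd, cf, de, ef
  2-simplices (8): acd, acf, ade, aef, bcd, bcf, bde, bef

so the chain groups are C_0 ≅ Z^6, C_1 ≅ Z^12, C_2 ≅ Z^8.

∂_1: C_1 → C_0 is given by ∂[p,q] = [q] − [p]. For instance
  ∂de = e − d.
This gives a 6×12 integer matrix of rank 5; reducing to Smith normal form yields diagonal entries (1,1,1,1,1).

∂_2: C_2 → C_1 acts by ∂[p,q,r] = [q,r] − [p,r] + [p,q]. For instance
  ∂bde = de − be + bd,
  ∂ade = de − ae + ad.
As a 12×8 matrix over Z this has rank 7, with invariant factors (1,1,1,1,1,1,1).

Reading off H_k = ker ∂_k / im ∂_{k+1}:

  H_0: rank C_0 − rank ∂_1 = 6 − 5 = 1, and the invariant factors of ∂_1 are all 1, so H_0 = Z.
  H_1: rank ker ∂_1 − rank ∂_2 = (12 − 5) − 7 = 0, and the invariant factors of ∂_2 are all 1, so H_1 = 0.
  H_2: rank ker ∂_2 − rank ∂_3 = (8 − 7) − 0 = 1, and there is no ∂_3, so H_2 = Z.

(K is a triangulation of the 2-sphere S^2.)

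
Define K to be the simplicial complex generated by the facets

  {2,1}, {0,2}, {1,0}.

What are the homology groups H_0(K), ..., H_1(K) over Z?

H_0 ≅ Z,  H_1 ≅ Z.

Take the total order 0 < 1 < 2 on the vertex set. Then K (dimension 1) consists of the simplices:

  0-simplices (3): [0], [1], [2]
  1-simplices (3): [0,1], [0,2], [1,2]

Hence C_0 ≅ Z^3, C_1 ≅ Z^3.

The boundary map ∂_1: C_1 → C_0 sends each edge [p,q] (with p < q) to q − p. For instance
  ∂[1,2] = [2] − [1].
As a 3×3 matrix over Z this has rank 2, with invariant factors (1,1).

Now H_k = ker ∂_k / im ∂_{k+1}, so:

  H_0: rank C_0 − rank ∂_1 = 3 − 2 = 1, and the invariant factors of ∂_1 are all 1, so H_0 = Z.
  H_1: rank ker ∂_1 − rank ∂_2 = (3 − 2) − 0 = 1, and there is no ∂_2, so H_1 = Z.

As a check, the Euler characteristic is 3 − 3 = 0, which agrees with 1 − 1 = 0.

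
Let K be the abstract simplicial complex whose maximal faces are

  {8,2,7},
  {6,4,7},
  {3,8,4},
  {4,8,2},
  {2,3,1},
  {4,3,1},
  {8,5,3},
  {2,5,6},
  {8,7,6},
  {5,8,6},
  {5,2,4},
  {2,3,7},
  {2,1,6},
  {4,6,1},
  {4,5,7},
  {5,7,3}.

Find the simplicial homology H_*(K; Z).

K has 8 vertices, 24 edges, 16 triangles.
rank ∂_0 = 0, rank ∂_1 = 7 ⇒ b_0 = 8 − 0 − 7 = 1; all invariant factors of ∂_1 are 1 so no torsion. So H_0 ≅ Z.
rank ∂_1 = 7, rank ∂_2 = 15 ⇒ b_1 = 24 − 7 − 15 = 2; all invariant factors of ∂_2 are 1 so no torsion. So H_1 ≅ Z^2.
rank ∂_2 = 15, rank ∂_3 = 0 ⇒ b_2 = 16 − 15 − 0 = 1. So H_2 ≅ Z.

H_0 ≅ Z,  H_1 ≅ Z^2,  H_2 ≅ Z.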